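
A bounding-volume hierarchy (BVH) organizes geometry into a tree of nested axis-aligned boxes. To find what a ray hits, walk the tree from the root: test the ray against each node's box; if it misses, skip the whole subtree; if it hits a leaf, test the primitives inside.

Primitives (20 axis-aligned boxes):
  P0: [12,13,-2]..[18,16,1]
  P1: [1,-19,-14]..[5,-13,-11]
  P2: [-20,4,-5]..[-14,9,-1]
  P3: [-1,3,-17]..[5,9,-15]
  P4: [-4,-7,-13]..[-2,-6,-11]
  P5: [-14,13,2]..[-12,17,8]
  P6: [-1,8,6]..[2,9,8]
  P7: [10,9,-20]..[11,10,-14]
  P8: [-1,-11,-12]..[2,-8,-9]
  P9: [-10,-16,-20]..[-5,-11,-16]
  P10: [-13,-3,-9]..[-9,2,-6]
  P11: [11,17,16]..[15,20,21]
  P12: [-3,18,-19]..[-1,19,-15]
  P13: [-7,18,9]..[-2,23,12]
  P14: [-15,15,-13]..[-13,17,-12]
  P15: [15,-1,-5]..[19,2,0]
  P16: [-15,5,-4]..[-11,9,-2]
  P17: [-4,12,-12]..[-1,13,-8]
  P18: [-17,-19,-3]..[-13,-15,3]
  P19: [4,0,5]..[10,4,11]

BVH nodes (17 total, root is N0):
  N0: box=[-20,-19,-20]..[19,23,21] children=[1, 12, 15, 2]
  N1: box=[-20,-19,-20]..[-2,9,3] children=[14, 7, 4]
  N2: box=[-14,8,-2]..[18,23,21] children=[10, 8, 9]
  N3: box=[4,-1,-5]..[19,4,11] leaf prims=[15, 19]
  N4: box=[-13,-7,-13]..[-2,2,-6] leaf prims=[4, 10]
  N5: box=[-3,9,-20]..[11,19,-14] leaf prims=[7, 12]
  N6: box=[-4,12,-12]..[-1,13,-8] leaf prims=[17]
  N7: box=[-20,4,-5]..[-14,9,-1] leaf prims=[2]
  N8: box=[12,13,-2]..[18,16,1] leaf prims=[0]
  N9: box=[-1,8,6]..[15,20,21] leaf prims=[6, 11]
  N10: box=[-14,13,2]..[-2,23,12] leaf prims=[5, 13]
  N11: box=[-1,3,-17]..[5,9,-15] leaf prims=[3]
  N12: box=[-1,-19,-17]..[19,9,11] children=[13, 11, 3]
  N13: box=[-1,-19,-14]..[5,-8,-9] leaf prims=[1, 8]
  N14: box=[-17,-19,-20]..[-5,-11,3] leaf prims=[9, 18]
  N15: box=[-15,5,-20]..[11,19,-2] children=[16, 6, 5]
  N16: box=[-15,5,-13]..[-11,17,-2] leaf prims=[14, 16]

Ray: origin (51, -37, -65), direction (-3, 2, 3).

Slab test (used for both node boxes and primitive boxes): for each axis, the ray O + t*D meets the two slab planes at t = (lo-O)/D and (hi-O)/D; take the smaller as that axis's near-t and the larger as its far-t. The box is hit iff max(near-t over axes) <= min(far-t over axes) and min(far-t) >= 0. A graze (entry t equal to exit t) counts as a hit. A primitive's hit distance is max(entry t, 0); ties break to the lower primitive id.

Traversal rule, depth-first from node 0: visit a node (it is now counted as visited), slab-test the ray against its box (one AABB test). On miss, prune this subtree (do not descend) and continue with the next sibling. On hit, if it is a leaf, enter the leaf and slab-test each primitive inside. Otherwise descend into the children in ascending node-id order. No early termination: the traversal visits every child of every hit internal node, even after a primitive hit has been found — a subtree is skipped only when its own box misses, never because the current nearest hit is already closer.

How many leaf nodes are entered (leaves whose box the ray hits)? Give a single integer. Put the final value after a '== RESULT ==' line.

Traverse from the root:
N0 x:[32/3,71/3] y:[9,30] z:[15,86/3] -> hit [15,71/3], descend [1, 2, 12, 15]
  N1 x:[53/3,71/3] y:[9,23] z:[15,68/3] -> hit [53/3,68/3], descend [4, 7, 14]
    N4 x:[53/3,64/3] y:[15,39/2] z:[52/3,59/3] -> hit [53/3,39/2] leaf, test {P4(miss), P10(miss)}
    N7 x:[65/3,71/3] y:[41/2,23] z:[20,64/3] -> miss, prune
    N14 x:[56/3,68/3] y:[9,13] z:[15,68/3] -> miss, prune
  N2 x:[11,65/3] y:[45/2,30] z:[21,86/3] -> miss, prune
  N12 x:[32/3,52/3] y:[9,23] z:[16,76/3] -> hit [16,52/3], descend [3, 11, 13]
    N3 x:[32/3,47/3] y:[18,41/2] z:[20,76/3] -> miss, prune
    N11 x:[46/3,52/3] y:[20,23] z:[16,50/3] -> miss, prune
    N13 x:[46/3,52/3] y:[9,29/2] z:[17,56/3] -> miss, prune
  N15 x:[40/3,22] y:[21,28] z:[15,21] -> hit [21,21], descend [5, 6, 16]
    N5 x:[40/3,18] y:[23,28] z:[15,17] -> miss, prune
    N6 x:[52/3,55/3] y:[49/2,25] z:[53/3,19] -> miss, prune
    N16 x:[62/3,22] y:[21,27] z:[52/3,21] -> hit [21,21] leaf, test {P14(miss), P16@t=21}

Summary -> nodes [0, 1, 4, 7, 14, 2, 12, 3, 11, 13, 15, 5, 6, 16]; box-tests=14; leaf-entries=2; first=P16

== RESULT ==
2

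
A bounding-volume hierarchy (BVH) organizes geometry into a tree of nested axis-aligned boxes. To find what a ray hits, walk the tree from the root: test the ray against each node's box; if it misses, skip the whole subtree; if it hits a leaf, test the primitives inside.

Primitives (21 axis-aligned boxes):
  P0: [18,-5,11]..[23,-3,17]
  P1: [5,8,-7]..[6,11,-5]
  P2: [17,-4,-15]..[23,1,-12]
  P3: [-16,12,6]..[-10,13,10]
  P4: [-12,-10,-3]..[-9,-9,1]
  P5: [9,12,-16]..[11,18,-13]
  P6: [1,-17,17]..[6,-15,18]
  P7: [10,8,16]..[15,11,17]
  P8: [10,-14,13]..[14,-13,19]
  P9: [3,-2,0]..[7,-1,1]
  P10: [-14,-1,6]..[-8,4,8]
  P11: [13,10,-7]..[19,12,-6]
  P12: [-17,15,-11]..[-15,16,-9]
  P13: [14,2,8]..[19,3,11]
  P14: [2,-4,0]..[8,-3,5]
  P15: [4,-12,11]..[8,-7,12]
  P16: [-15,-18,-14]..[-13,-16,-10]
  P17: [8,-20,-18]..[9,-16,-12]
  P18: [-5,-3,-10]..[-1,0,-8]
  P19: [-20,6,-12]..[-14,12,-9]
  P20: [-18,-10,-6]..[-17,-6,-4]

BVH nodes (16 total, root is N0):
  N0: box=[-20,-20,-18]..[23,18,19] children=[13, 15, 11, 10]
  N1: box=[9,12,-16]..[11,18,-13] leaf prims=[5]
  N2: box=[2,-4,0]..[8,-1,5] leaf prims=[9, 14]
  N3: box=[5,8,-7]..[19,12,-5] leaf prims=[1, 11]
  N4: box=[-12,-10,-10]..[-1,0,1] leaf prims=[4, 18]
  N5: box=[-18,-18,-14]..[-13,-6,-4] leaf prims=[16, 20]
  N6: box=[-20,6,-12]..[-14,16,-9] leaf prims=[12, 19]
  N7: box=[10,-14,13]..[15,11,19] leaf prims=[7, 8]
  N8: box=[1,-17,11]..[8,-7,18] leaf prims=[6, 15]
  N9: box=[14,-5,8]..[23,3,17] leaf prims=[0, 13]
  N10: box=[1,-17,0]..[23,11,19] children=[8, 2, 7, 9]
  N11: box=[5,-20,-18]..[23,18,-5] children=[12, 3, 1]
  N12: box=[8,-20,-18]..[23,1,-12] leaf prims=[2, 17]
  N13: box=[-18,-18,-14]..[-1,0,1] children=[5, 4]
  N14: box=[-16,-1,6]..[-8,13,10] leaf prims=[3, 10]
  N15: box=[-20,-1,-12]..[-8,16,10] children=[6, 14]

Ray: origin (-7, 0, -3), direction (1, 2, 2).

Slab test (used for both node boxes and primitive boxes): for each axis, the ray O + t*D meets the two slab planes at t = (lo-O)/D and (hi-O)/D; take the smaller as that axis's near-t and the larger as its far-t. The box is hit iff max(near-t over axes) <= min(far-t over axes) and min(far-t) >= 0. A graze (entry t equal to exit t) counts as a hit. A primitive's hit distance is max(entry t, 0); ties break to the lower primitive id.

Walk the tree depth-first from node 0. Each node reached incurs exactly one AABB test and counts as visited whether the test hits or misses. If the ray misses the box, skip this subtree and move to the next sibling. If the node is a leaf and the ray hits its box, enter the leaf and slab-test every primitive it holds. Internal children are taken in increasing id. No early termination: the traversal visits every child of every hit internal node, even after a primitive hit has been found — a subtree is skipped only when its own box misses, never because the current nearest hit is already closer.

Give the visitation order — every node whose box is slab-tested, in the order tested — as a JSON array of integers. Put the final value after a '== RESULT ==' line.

Walk:
N0 x:[-13,30] y:[-10,9] z:[-15/2,11] -> hit [-15/2,9], descend [10, 11, 13, 15]
  N10 x:[8,30] y:[-17/2,11/2] z:[3/2,11] -> miss, prune
  N11 x:[12,30] y:[-10,9] z:[-15/2,-1] -> miss, prune
  N13 x:[-11,6] y:[-9,0] z:[-11/2,2] -> hit [-11/2,0], descend [4, 5]
    N4 x:[-5,6] y:[-5,0] z:[-7/2,2] -> hit [-7/2,0] leaf, test {P4(miss), P18(miss)}
    N5 x:[-11,-6] y:[-9,-3] z:[-11/2,-1/2] -> miss, prune
  N15 x:[-13,-1] y:[-1/2,8] z:[-9/2,13/2] -> miss, prune

order=[0, 10, 11, 13, 4, 5, 15]  |boxes|=7  |leaves|=1  hit=miss

== RESULT ==
[0, 10, 11, 13, 4, 5, 15]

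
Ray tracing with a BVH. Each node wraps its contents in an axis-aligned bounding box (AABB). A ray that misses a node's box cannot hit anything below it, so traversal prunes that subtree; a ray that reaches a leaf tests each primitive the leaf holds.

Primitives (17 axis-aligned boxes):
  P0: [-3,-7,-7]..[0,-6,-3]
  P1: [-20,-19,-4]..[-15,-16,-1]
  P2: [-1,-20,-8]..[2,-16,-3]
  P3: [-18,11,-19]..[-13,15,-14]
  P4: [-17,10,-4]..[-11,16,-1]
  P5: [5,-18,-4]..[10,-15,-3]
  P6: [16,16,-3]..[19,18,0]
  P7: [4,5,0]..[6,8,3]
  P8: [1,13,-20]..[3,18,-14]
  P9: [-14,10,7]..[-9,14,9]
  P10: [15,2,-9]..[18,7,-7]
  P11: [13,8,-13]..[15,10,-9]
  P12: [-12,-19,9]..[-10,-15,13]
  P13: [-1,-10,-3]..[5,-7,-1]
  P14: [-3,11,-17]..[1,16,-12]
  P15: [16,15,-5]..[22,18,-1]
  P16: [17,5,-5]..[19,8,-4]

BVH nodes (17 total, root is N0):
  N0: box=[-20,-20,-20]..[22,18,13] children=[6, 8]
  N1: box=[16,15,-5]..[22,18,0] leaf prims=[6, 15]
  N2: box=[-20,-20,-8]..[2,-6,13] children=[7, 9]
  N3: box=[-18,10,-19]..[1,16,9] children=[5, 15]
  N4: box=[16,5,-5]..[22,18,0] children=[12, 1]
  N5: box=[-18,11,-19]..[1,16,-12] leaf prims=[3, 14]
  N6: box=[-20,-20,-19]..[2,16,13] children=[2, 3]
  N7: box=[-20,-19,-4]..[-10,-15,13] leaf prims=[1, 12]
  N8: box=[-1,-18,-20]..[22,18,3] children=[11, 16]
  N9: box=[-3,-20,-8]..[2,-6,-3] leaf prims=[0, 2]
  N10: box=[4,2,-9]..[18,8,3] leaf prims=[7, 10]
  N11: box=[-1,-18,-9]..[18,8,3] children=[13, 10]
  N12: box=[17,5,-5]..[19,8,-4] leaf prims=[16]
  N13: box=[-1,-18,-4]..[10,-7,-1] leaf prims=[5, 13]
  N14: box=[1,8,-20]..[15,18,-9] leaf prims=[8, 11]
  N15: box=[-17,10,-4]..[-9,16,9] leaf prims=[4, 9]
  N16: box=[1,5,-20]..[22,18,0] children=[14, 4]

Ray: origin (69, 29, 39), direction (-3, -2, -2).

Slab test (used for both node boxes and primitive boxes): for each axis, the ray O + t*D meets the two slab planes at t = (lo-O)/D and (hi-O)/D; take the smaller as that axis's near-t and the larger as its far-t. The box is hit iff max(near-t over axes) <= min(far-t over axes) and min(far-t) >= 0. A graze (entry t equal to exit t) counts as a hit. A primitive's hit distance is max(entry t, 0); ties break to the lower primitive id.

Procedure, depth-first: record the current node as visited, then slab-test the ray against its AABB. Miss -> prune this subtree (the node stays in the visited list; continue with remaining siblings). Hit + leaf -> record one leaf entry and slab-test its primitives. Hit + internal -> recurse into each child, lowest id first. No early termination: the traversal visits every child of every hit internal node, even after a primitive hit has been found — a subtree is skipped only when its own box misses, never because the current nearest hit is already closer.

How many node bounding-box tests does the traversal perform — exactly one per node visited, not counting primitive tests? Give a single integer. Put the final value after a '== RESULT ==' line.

Trace the traversal:
N0 x:[47/3,89/3] y:[11/2,49/2] z:[13,59/2] -> hit [47/3,49/2], descend [6, 8]
  N6 x:[67/3,89/3] y:[13/2,49/2] z:[13,29] -> hit [67/3,49/2], descend [2, 3]
    N2 x:[67/3,89/3] y:[35/2,49/2] z:[13,47/2] -> hit [67/3,47/2], descend [7, 9]
      N7 x:[79/3,89/3] y:[22,24] z:[13,43/2] -> miss, prune
      N9 x:[67/3,24] y:[35/2,49/2] z:[21,47/2] -> hit [67/3,47/2] leaf, test {P0(miss), P2@t=45/2}
    N3 x:[68/3,29] y:[13/2,19/2] z:[15,29] -> miss, prune
  N8 x:[47/3,70/3] y:[11/2,47/2] z:[18,59/2] -> hit [18,70/3], descend [11, 16]
    N11 x:[17,70/3] y:[21/2,47/2] z:[18,24] -> hit [18,70/3], descend [10, 13]
      N10 x:[17,65/3] y:[21/2,27/2] z:[18,24] -> miss, prune
      N13 x:[59/3,70/3] y:[18,47/2] z:[20,43/2] -> hit [20,43/2] leaf, test {P5(miss), P13(miss)}
    N16 x:[47/3,68/3] y:[11/2,12] z:[39/2,59/2] -> miss, prune

order=[0, 6, 2, 7, 9, 3, 8, 11, 10, 13, 16]  |boxes|=11  |leaves|=2  hit=P2

== RESULT ==
11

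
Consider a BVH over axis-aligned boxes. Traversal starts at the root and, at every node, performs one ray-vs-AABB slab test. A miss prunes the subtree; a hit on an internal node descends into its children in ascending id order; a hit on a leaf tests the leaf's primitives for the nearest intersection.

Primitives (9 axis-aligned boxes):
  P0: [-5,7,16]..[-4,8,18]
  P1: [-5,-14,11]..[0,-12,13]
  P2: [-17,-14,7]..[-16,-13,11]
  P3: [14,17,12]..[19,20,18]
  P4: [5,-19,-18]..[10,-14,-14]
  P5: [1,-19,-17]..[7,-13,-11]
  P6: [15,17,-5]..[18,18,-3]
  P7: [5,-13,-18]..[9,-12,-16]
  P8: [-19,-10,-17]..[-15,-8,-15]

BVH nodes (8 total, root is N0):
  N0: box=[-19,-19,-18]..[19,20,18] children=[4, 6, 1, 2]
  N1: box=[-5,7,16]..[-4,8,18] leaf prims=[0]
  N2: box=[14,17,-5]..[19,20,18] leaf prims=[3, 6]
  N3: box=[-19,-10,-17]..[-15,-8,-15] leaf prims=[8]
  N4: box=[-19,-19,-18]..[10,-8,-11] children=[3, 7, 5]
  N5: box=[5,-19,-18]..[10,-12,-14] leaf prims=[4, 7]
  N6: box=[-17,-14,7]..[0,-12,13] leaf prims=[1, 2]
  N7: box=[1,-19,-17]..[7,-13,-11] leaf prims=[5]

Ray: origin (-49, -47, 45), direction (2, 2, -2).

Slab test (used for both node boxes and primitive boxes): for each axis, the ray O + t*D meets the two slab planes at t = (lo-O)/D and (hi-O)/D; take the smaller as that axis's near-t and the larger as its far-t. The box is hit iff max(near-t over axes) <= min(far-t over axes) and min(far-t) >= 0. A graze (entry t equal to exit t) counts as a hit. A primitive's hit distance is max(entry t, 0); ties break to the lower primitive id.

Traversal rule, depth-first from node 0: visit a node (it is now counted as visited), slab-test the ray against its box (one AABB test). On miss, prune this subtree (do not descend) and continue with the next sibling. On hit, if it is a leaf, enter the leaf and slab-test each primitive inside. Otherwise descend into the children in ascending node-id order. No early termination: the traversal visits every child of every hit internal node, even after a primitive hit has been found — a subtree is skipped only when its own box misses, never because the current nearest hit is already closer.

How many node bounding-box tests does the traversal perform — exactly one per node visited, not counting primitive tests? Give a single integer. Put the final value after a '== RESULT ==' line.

Walk:
N0 x:[15,34] y:[14,67/2] z:[27/2,63/2] -> hit [15,63/2], descend [1, 2, 4, 6]
  N1 x:[22,45/2] y:[27,55/2] z:[27/2,29/2] -> miss, prune
  N2 x:[63/2,34] y:[32,67/2] z:[27/2,25] -> miss, prune
  N4 x:[15,59/2] y:[14,39/2] z:[28,63/2] -> miss, prune
  N6 x:[16,49/2] y:[33/2,35/2] z:[16,19] -> hit [33/2,35/2] leaf, test {P1(miss), P2(miss)}

order=[0, 1, 2, 4, 6]  |boxes|=5  |leaves|=1  hit=miss

== RESULT ==
5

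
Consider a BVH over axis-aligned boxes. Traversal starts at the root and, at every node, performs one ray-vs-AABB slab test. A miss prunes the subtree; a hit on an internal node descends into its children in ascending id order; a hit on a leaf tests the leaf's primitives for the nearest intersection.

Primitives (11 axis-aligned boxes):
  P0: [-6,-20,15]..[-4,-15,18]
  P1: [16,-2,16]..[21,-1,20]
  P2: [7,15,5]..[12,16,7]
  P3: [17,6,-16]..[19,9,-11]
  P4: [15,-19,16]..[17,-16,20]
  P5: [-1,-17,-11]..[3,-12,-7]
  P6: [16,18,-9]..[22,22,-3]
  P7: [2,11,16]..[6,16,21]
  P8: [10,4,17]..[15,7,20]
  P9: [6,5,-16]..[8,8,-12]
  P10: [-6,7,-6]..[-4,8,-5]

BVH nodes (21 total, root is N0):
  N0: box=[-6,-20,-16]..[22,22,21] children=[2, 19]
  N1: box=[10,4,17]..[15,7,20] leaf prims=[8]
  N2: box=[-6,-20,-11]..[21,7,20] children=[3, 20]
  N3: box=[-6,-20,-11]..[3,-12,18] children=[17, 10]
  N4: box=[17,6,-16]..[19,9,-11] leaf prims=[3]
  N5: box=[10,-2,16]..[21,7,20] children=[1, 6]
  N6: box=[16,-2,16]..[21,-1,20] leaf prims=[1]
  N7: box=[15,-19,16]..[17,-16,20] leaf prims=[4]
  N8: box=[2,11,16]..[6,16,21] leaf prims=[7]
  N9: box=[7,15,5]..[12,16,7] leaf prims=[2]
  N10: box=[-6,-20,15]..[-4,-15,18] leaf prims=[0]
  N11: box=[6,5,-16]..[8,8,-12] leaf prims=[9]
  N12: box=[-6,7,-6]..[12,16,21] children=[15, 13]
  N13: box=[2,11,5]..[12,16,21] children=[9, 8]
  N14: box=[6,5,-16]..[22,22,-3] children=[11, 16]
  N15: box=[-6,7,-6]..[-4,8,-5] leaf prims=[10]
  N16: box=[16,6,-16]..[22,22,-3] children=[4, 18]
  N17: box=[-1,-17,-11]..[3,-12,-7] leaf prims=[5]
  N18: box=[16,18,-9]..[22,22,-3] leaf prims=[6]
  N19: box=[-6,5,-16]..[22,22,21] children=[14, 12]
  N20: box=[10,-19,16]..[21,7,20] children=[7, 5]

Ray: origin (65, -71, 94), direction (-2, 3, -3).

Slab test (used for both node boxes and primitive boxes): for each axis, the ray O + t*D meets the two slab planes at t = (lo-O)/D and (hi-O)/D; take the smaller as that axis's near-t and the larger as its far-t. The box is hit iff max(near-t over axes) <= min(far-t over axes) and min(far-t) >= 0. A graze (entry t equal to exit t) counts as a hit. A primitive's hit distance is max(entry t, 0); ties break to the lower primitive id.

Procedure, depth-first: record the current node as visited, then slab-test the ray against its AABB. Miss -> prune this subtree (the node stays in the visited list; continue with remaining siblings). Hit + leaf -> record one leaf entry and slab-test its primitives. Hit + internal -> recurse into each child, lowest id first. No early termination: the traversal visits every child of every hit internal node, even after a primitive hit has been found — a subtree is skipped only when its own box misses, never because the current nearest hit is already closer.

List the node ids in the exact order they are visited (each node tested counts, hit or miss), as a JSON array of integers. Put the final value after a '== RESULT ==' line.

Traverse from the root:
N0 x:[43/2,71/2] y:[17,31] z:[73/3,110/3] -> hit [73/3,31], descend [2, 19]
  N2 x:[22,71/2] y:[17,26] z:[74/3,35] -> hit [74/3,26], descend [3, 20]
    N3 x:[31,71/2] y:[17,59/3] z:[76/3,35] -> miss, prune
    N20 x:[22,55/2] y:[52/3,26] z:[74/3,26] -> hit [74/3,26], descend [5, 7]
      N5 x:[22,55/2] y:[23,26] z:[74/3,26] -> hit [74/3,26], descend [1, 6]
        N1 x:[25,55/2] y:[25,26] z:[74/3,77/3] -> hit [25,77/3] leaf, test {P8@t=25}
        N6 x:[22,49/2] y:[23,70/3] z:[74/3,26] -> miss, prune
      N7 x:[24,25] y:[52/3,55/3] z:[74/3,26] -> miss, prune
  N19 x:[43/2,71/2] y:[76/3,31] z:[73/3,110/3] -> hit [76/3,31], descend [12, 14]
    N12 x:[53/2,71/2] y:[26,29] z:[73/3,100/3] -> hit [53/2,29], descend [13, 15]
      N13 x:[53/2,63/2] y:[82/3,29] z:[73/3,89/3] -> hit [82/3,29], descend [8, 9]
        N8 x:[59/2,63/2] y:[82/3,29] z:[73/3,26] -> miss, prune
        N9 x:[53/2,29] y:[86/3,29] z:[29,89/3] -> hit [29,29] leaf, test {P2@t=29}
      N15 x:[69/2,71/2] y:[26,79/3] z:[33,100/3] -> miss, prune
    N14 x:[43/2,59/2] y:[76/3,31] z:[97/3,110/3] -> miss, prune

Visited [0, 2, 3, 20, 5, 1, 6, 7, 19, 12, 13, 8, 9, 15, 14]. Tests: 15 box, 2 leaf. Nearest: P8.

== RESULT ==
[0, 2, 3, 20, 5, 1, 6, 7, 19, 12, 13, 8, 9, 15, 14]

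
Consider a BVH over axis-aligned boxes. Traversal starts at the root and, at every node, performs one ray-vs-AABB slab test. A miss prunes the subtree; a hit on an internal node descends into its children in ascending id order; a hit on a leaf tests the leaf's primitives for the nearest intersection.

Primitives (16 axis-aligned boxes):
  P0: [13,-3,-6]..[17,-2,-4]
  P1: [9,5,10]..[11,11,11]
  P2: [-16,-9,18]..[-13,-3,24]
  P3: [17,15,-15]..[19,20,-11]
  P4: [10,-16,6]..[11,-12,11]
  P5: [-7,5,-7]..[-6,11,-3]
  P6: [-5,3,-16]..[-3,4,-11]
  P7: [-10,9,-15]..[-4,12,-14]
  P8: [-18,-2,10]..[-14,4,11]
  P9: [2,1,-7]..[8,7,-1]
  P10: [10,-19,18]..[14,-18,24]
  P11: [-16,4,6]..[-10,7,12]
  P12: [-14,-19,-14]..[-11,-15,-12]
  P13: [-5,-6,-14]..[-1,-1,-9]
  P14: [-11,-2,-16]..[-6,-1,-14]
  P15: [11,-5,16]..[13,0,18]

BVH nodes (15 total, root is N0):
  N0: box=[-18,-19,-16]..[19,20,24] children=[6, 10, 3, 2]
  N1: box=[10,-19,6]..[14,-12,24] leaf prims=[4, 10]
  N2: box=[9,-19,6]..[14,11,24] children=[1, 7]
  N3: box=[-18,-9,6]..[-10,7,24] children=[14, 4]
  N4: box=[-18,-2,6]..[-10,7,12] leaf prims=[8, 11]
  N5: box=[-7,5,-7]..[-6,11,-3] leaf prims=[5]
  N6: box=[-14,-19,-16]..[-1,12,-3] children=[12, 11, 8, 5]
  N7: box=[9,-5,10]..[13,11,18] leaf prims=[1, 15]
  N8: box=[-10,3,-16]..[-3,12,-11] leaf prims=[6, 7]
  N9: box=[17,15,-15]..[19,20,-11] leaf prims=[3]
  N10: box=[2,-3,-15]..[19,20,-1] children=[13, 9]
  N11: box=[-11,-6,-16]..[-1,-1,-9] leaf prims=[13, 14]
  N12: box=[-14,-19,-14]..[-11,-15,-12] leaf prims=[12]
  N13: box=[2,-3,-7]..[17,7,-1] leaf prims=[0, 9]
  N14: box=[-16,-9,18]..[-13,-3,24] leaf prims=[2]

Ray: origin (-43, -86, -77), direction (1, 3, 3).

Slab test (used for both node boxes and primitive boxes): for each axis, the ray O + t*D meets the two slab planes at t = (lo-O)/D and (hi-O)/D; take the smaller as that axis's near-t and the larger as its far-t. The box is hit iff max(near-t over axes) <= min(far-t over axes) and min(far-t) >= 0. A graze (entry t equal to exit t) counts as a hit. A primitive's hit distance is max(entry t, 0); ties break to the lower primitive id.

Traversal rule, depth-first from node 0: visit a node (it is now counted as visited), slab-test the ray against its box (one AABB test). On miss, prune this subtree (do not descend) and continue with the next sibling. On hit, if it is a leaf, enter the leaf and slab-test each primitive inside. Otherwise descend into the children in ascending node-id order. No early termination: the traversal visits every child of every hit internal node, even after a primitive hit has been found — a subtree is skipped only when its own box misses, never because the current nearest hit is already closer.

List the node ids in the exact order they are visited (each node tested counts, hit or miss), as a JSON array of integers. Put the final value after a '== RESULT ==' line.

Walk:
N0 x:[25,62] y:[67/3,106/3] z:[61/3,101/3] -> hit [25,101/3], descend [2, 3, 6, 10]
  N2 x:[52,57] y:[67/3,97/3] z:[83/3,101/3] -> miss, prune
  N3 x:[25,33] y:[77/3,31] z:[83/3,101/3] -> hit [83/3,31], descend [4, 14]
    N4 x:[25,33] y:[28,31] z:[83/3,89/3] -> hit [28,89/3] leaf, test {P8@t=29, P11(miss)}
    N14 x:[27,30] y:[77/3,83/3] z:[95/3,101/3] -> miss, prune
  N6 x:[29,42] y:[67/3,98/3] z:[61/3,74/3] -> miss, prune
  N10 x:[45,62] y:[83/3,106/3] z:[62/3,76/3] -> miss, prune

7 AABB tests over nodes [0, 2, 3, 4, 14, 6, 10]; 1 leaf entered; closest P8.

== RESULT ==
[0, 2, 3, 4, 14, 6, 10]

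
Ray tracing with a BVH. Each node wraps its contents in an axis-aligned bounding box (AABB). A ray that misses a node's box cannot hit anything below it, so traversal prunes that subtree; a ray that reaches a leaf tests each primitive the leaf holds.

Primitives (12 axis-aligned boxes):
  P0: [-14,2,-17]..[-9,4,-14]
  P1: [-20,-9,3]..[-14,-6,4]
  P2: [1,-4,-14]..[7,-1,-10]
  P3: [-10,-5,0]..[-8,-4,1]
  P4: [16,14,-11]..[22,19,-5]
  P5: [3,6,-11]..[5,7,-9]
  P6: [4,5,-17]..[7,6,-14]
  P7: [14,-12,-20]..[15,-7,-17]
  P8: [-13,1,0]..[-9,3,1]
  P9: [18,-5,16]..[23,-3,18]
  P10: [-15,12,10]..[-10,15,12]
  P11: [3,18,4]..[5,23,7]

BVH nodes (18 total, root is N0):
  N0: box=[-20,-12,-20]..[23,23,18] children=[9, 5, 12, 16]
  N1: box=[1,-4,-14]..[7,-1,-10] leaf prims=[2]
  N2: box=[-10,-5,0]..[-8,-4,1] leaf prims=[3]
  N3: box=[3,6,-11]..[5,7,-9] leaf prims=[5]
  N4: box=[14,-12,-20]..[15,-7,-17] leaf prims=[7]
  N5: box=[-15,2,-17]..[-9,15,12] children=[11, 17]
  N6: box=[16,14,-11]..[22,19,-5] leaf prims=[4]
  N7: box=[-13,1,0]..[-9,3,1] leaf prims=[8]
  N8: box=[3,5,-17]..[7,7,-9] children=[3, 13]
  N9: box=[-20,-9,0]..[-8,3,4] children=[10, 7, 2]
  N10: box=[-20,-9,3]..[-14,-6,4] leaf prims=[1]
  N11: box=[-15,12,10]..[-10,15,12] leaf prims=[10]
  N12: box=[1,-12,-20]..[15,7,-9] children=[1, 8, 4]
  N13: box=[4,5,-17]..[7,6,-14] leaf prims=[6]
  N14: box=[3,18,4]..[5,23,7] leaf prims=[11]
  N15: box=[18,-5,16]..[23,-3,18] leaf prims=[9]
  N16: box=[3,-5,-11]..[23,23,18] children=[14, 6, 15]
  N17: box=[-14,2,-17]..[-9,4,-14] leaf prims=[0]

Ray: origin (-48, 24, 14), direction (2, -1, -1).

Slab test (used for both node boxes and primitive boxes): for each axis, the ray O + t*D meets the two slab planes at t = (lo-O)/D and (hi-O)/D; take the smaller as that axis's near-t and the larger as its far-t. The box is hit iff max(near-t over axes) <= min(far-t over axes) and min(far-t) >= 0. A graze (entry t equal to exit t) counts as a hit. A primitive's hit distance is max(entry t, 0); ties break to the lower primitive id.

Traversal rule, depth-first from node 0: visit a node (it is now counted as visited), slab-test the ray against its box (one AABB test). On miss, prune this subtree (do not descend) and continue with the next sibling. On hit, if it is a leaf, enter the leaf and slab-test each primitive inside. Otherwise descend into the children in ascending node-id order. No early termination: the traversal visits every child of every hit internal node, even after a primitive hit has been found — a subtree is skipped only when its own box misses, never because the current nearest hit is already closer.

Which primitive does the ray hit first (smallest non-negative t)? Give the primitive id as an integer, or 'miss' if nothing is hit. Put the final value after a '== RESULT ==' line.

Walk:
N0 x:[14,71/2] y:[1,36] z:[-4,34] -> hit [14,34], descend [5, 9, 12, 16]
  N5 x:[33/2,39/2] y:[9,22] z:[2,31] -> hit [33/2,39/2], descend [11, 17]
    N11 x:[33/2,19] y:[9,12] z:[2,4] -> miss, prune
    N17 x:[17,39/2] y:[20,22] z:[28,31] -> miss, prune
  N9 x:[14,20] y:[21,33] z:[10,14] -> miss, prune
  N12 x:[49/2,63/2] y:[17,36] z:[23,34] -> hit [49/2,63/2], descend [1, 4, 8]
    N1 x:[49/2,55/2] y:[25,28] z:[24,28] -> hit [25,55/2] leaf, test {P2@t=25}
    N4 x:[31,63/2] y:[31,36] z:[31,34] -> hit [31,63/2] leaf, test {P7@t=31}
    N8 x:[51/2,55/2] y:[17,19] z:[23,31] -> miss, prune
  N16 x:[51/2,71/2] y:[1,29] z:[-4,25] -> miss, prune

10 AABB tests over nodes [0, 5, 11, 17, 9, 12, 1, 4, 8, 16]; 2 leaves entered; closest P2.

== RESULT ==
2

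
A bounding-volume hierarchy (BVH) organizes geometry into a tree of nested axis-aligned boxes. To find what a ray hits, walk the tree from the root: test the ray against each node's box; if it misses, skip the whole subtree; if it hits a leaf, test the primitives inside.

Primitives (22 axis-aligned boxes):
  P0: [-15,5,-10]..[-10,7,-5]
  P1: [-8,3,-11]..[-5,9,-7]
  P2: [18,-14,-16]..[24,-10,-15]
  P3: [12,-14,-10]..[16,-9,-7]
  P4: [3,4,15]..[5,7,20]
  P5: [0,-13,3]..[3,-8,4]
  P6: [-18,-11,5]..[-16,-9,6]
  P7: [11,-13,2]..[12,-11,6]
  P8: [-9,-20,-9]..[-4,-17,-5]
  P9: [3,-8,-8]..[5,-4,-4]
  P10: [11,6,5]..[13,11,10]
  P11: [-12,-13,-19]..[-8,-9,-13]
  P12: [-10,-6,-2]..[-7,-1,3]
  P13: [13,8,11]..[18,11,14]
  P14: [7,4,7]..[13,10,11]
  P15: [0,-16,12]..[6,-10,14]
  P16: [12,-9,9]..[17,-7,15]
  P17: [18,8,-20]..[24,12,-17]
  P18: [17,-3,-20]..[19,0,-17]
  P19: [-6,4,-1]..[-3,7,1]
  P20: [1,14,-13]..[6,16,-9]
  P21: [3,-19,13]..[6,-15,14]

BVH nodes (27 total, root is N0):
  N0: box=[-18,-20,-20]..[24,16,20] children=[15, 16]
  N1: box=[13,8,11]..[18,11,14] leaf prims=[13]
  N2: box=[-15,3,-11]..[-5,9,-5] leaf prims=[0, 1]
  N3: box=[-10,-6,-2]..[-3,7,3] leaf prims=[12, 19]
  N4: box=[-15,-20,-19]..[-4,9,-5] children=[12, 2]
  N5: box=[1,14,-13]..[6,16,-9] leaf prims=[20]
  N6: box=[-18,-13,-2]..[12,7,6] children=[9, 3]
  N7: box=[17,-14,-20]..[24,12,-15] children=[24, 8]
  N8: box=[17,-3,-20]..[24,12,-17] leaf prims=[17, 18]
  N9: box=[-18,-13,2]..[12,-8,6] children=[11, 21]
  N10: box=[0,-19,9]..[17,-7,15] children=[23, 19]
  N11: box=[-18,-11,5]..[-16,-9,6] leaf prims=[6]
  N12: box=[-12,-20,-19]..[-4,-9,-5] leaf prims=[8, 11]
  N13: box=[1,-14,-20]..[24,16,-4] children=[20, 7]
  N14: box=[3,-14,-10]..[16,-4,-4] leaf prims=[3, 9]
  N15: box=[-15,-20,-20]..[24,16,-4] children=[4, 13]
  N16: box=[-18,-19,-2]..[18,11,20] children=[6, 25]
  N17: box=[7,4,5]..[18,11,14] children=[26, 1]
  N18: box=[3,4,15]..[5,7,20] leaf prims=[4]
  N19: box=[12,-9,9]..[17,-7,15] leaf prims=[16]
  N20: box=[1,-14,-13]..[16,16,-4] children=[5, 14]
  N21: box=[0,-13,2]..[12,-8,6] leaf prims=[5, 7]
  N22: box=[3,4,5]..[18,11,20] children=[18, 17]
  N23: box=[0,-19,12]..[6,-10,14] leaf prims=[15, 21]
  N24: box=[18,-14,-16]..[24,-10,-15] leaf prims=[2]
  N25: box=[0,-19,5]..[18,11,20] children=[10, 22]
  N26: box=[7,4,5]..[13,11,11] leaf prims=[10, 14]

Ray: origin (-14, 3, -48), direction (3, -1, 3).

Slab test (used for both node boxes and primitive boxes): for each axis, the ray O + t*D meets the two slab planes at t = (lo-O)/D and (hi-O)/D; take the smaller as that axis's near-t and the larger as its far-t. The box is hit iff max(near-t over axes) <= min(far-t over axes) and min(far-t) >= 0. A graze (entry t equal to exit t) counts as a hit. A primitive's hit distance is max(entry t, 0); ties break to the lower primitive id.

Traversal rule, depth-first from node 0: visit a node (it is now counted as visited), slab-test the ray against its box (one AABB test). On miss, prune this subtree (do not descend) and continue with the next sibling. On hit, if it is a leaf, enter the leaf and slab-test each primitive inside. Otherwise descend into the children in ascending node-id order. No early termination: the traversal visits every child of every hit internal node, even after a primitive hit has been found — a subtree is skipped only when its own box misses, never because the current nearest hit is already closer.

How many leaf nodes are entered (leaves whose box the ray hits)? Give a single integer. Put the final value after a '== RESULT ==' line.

Walk:
N0 x:[-4/3,38/3] y:[-13,23] z:[28/3,68/3] -> hit [28/3,38/3], descend [15, 16]
  N15 x:[-1/3,38/3] y:[-13,23] z:[28/3,44/3] -> hit [28/3,38/3], descend [4, 13]
    N4 x:[-1/3,10/3] y:[-6,23] z:[29/3,43/3] -> miss, prune
    N13 x:[5,38/3] y:[-13,17] z:[28/3,44/3] -> hit [28/3,38/3], descend [7, 20]
      N7 x:[31/3,38/3] y:[-9,17] z:[28/3,11] -> hit [31/3,11], descend [8, 24]
        N8 x:[31/3,38/3] y:[-9,6] z:[28/3,31/3] -> miss, prune
        N24 x:[32/3,38/3] y:[13,17] z:[32/3,11] -> miss, prune
      N20 x:[5,10] y:[-13,17] z:[35/3,44/3] -> miss, prune
  N16 x:[-4/3,32/3] y:[-8,22] z:[46/3,68/3] -> miss, prune

Summary -> nodes [0, 15, 4, 13, 7, 8, 24, 20, 16]; box-tests=9; leaf-entries=0; first=miss

== RESULT ==
0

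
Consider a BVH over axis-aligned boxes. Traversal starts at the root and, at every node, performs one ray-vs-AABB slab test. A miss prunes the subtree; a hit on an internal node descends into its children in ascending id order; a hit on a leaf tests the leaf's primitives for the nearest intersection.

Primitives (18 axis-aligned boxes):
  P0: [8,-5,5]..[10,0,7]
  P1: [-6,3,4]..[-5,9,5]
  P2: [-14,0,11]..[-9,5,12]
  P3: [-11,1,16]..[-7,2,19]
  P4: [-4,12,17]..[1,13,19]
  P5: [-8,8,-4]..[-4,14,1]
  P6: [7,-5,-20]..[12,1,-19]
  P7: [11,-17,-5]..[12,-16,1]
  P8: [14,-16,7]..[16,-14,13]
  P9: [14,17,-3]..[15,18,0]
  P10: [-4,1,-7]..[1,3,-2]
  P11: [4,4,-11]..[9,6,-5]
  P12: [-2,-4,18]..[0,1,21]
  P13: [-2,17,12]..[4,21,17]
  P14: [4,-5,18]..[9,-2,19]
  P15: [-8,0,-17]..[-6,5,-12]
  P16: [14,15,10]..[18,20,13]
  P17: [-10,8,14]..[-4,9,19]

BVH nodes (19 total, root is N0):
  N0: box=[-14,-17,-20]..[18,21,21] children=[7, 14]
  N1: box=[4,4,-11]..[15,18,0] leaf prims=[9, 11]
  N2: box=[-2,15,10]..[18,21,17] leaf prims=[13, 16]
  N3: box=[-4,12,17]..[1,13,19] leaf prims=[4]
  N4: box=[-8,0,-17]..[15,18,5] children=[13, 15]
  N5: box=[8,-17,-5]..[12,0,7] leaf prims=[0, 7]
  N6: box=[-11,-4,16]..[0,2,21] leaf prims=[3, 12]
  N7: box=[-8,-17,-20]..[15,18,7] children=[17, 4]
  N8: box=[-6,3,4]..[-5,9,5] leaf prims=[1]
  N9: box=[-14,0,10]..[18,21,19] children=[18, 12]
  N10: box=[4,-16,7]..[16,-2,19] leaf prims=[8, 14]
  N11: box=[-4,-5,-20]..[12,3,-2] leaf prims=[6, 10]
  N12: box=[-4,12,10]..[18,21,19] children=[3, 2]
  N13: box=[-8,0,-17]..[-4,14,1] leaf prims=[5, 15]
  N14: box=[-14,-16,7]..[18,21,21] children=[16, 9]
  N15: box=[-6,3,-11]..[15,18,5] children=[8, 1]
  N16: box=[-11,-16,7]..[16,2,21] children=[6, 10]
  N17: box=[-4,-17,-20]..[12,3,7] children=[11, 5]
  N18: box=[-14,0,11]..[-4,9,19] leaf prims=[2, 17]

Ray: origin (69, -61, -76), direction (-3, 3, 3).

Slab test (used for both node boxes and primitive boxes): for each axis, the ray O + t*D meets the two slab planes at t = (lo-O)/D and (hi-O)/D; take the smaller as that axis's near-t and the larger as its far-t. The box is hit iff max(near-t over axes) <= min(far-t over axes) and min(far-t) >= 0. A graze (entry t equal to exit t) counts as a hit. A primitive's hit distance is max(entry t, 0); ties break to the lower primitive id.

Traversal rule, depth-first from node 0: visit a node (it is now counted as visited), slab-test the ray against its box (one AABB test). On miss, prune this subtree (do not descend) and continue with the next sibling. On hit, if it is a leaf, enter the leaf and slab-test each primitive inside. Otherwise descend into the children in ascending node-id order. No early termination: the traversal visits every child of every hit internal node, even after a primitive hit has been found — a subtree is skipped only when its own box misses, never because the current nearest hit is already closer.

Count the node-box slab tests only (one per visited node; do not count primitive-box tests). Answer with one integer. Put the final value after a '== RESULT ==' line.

Traverse from the root:
N0 x:[17,83/3] y:[44/3,82/3] z:[56/3,97/3] -> hit [56/3,82/3], descend [7, 14]
  N7 x:[18,77/3] y:[44/3,79/3] z:[56/3,83/3] -> hit [56/3,77/3], descend [4, 17]
    N4 x:[18,77/3] y:[61/3,79/3] z:[59/3,27] -> hit [61/3,77/3], descend [13, 15]
      N13 x:[73/3,77/3] y:[61/3,25] z:[59/3,77/3] -> hit [73/3,25] leaf, test {P5@t=73/3, P15(miss)}
      N15 x:[18,25] y:[64/3,79/3] z:[65/3,27] -> hit [65/3,25], descend [1, 8]
        N1 x:[18,65/3] y:[65/3,79/3] z:[65/3,76/3] -> hit [65/3,65/3] leaf, test {P9(miss), P11@t=65/3}
        N8 x:[74/3,25] y:[64/3,70/3] z:[80/3,27] -> miss, prune
    N17 x:[19,73/3] y:[44/3,64/3] z:[56/3,83/3] -> hit [19,64/3], descend [5, 11]
      N5 x:[19,61/3] y:[44/3,61/3] z:[71/3,83/3] -> miss, prune
      N11 x:[19,73/3] y:[56/3,64/3] z:[56/3,74/3] -> hit [19,64/3] leaf, test {P6@t=19, P10(miss)}
  N14 x:[17,83/3] y:[15,82/3] z:[83/3,97/3] -> miss, prune

11 AABB tests over nodes [0, 7, 4, 13, 15, 1, 8, 17, 5, 11, 14]; 3 leaves entered; closest P6.

== RESULT ==
11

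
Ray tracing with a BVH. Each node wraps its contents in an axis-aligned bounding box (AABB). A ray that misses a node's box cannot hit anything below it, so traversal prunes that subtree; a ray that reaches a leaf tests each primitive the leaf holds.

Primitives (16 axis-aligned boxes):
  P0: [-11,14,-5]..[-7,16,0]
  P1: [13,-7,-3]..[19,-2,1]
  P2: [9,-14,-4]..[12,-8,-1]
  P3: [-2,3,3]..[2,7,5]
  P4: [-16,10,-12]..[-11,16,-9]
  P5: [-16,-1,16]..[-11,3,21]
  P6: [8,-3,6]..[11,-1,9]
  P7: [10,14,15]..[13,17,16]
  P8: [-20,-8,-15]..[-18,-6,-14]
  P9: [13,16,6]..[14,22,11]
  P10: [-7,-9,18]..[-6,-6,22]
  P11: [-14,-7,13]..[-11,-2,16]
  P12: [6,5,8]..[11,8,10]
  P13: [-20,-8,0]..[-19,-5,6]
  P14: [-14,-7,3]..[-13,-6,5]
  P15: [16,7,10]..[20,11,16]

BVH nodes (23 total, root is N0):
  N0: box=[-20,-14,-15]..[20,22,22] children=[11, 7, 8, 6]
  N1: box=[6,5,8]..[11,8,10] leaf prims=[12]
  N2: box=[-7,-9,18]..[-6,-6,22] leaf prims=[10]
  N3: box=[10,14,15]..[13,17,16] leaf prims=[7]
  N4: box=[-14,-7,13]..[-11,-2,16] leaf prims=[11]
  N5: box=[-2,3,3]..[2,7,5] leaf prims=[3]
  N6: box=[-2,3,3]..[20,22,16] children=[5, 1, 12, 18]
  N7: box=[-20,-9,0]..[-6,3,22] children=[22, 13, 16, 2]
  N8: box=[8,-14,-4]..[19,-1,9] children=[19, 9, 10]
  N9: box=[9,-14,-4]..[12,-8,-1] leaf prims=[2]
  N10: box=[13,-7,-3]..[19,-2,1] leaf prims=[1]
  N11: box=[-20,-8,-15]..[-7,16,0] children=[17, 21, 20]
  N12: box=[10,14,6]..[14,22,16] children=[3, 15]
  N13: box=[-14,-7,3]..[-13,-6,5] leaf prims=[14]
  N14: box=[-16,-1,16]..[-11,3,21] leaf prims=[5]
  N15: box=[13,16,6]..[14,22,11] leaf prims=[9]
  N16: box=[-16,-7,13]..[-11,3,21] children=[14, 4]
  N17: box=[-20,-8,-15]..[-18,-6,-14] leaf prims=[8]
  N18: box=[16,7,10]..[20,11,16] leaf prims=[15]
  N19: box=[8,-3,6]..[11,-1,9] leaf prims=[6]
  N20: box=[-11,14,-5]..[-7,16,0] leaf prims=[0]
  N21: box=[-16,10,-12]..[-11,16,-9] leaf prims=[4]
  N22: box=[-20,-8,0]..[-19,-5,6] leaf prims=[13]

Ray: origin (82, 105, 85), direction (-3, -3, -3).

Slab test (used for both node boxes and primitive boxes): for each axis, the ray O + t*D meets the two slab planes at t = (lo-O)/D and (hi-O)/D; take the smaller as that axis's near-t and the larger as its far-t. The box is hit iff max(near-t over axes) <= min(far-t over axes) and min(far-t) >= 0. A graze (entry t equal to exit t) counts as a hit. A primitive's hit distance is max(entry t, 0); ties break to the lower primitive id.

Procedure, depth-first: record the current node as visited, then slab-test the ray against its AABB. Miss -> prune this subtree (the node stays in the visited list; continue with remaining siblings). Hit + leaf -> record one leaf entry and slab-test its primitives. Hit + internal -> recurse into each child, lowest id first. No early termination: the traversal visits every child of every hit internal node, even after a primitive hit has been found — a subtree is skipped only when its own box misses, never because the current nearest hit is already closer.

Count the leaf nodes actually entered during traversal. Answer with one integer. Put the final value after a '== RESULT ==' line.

Traverse from the root:
N0 x:[62/3,34] y:[83/3,119/3] z:[21,100/3] -> hit [83/3,100/3], descend [6, 7, 8, 11]
  N6 x:[62/3,28] y:[83/3,34] z:[23,82/3] -> miss, prune
  N7 x:[88/3,34] y:[34,38] z:[21,85/3] -> miss, prune
  N8 x:[21,74/3] y:[106/3,119/3] z:[76/3,89/3] -> miss, prune
  N11 x:[89/3,34] y:[89/3,113/3] z:[85/3,100/3] -> hit [89/3,100/3], descend [17, 20, 21]
    N17 x:[100/3,34] y:[37,113/3] z:[33,100/3] -> miss, prune
    N20 x:[89/3,31] y:[89/3,91/3] z:[85/3,30] -> hit [89/3,30] leaf, test {P0@t=89/3}
    N21 x:[31,98/3] y:[89/3,95/3] z:[94/3,97/3] -> hit [94/3,95/3] leaf, test {P4@t=94/3}

8 AABB tests over nodes [0, 6, 7, 8, 11, 17, 20, 21]; 2 leaves entered; closest P0.

== RESULT ==
2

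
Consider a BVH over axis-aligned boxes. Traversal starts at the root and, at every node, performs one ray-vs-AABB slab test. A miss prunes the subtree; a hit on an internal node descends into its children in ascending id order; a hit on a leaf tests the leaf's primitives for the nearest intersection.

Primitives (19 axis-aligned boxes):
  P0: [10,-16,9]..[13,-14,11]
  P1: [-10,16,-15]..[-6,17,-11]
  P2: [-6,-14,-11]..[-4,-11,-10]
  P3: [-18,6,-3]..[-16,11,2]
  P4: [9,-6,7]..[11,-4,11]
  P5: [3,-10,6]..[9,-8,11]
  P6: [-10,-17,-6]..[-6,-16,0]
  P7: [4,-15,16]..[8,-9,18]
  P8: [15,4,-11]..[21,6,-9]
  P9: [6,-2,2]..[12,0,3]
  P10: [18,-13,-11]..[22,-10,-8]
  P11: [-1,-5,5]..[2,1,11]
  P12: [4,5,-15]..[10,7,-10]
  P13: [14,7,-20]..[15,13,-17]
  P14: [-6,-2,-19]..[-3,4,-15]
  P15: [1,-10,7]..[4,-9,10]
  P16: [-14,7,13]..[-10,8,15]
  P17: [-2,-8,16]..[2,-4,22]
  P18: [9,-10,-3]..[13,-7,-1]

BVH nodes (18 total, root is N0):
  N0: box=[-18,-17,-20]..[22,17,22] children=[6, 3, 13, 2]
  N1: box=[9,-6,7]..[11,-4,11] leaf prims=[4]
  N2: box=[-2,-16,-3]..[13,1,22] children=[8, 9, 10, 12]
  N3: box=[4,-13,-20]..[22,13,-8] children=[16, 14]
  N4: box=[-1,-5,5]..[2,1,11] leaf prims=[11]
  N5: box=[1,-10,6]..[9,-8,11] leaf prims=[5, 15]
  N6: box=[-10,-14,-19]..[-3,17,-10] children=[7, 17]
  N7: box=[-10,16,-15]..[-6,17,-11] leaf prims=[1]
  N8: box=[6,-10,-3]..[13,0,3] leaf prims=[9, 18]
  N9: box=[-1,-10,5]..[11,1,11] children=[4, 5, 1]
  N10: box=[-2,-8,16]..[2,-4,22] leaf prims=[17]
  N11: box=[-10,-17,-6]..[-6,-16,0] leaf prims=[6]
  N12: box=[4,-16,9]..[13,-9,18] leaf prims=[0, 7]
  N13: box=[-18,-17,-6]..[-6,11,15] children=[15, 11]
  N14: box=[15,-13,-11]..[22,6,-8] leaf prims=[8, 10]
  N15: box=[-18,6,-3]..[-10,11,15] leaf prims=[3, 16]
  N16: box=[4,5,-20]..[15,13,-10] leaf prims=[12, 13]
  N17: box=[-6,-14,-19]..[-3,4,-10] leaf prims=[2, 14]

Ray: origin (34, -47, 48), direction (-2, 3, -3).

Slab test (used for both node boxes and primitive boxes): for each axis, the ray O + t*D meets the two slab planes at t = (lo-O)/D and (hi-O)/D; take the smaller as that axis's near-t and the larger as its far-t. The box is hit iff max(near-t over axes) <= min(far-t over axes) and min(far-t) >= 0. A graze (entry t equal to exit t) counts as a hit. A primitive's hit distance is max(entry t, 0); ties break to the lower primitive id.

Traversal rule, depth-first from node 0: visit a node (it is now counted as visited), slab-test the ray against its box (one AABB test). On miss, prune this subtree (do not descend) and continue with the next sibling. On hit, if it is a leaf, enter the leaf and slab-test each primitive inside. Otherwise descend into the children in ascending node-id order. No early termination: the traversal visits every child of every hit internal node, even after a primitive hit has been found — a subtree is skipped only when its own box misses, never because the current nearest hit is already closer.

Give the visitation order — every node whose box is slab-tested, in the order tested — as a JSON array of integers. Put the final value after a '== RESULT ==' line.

Traverse from the root:
N0 x:[6,26] y:[10,64/3] z:[26/3,68/3] -> hit [10,64/3], descend [2, 3, 6, 13]
  N2 x:[21/2,18] y:[31/3,16] z:[26/3,17] -> hit [21/2,16], descend [8, 9, 10, 12]
    N8 x:[21/2,14] y:[37/3,47/3] z:[15,17] -> miss, prune
    N9 x:[23/2,35/2] y:[37/3,16] z:[37/3,43/3] -> hit [37/3,43/3], descend [1, 4, 5]
      N1 x:[23/2,25/2] y:[41/3,43/3] z:[37/3,41/3] -> miss, prune
      N4 x:[16,35/2] y:[14,16] z:[37/3,43/3] -> miss, prune
      N5 x:[25/2,33/2] y:[37/3,13] z:[37/3,14] -> hit [25/2,13] leaf, test {P5@t=25/2, P15(miss)}
    N10 x:[16,18] y:[13,43/3] z:[26/3,32/3] -> miss, prune
    N12 x:[21/2,15] y:[31/3,38/3] z:[10,13] -> hit [21/2,38/3] leaf, test {P0(miss), P7(miss)}
  N3 x:[6,15] y:[34/3,20] z:[56/3,68/3] -> miss, prune
  N6 x:[37/2,22] y:[11,64/3] z:[58/3,67/3] -> hit [58/3,64/3], descend [7, 17]
    N7 x:[20,22] y:[21,64/3] z:[59/3,21] -> hit [21,21] leaf, test {P1@t=21}
    N17 x:[37/2,20] y:[11,17] z:[58/3,67/3] -> miss, prune
  N13 x:[20,26] y:[10,58/3] z:[11,18] -> miss, prune

Summary -> nodes [0, 2, 8, 9, 1, 4, 5, 10, 12, 3, 6, 7, 17, 13]; box-tests=14; leaf-entries=3; first=P5

== RESULT ==
[0, 2, 8, 9, 1, 4, 5, 10, 12, 3, 6, 7, 17, 13]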